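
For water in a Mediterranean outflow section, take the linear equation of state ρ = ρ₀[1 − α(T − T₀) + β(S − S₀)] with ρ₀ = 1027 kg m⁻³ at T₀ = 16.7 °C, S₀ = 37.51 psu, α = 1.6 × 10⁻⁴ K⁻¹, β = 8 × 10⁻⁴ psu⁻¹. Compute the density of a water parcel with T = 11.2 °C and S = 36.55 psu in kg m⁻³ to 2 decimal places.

1027.12 kg m⁻³

T − T₀ = -5.5 K, S − S₀ = -0.96 psu.
Bracket = 1 − α·(-5.5) + β·(-0.96) = 1 + (1.12 × 10⁻⁴) = 1.0001120.
ρ = 1027 × 1.0001120 = 1027.12 kg m⁻³.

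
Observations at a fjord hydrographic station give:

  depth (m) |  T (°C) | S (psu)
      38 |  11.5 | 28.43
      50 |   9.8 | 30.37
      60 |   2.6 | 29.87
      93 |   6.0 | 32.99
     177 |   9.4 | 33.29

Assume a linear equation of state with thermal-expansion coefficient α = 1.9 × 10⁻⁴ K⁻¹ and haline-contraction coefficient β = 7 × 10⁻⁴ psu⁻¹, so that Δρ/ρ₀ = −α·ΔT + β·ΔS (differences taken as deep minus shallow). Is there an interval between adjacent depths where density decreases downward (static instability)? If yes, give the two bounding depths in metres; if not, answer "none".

93–177 m

Evaluate Δρ/ρ₀ = −αΔT + βΔS across each adjacent pair:
  38–50 m: −αΔT+βΔS = −(1.9 × 10⁻⁴)(-1.7)+(7 × 10⁻⁴)(+1.94) = 1.7 × 10⁻³ → stable
  50–60 m: −αΔT+βΔS = −(1.9 × 10⁻⁴)(-7.2)+(7 × 10⁻⁴)(-0.50) = 1.0 × 10⁻³ → stable
  60–93 m: −αΔT+βΔS = −(1.9 × 10⁻⁴)(+3.4)+(7 × 10⁻⁴)(+3.12) = 1.5 × 10⁻³ → stable
  93–177 m: −αΔT+βΔS = −(1.9 × 10⁻⁴)(+3.4)+(7 × 10⁻⁴)(+0.30) = -4.4 × 10⁻⁴ → UNSTABLE
The 93–177 m interval has Δρ < 0: lighter water underlies denser water.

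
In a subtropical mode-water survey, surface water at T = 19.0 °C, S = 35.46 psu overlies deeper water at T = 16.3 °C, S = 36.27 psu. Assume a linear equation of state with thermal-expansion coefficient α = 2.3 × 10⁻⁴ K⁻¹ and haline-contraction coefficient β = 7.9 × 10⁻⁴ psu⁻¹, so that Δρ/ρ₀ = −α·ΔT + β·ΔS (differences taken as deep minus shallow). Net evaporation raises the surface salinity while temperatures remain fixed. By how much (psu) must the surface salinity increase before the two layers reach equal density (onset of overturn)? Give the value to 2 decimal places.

1.60 psu

Neutral buoyancy requires −α(T_deep − T_surf) + β(S_deep − S_surf′) = 0.
S_surf′ = S_deep − (α/β)·ΔT = 36.27 − (2.3 × 10⁻⁴/7.9 × 10⁻⁴)·(-2.7) = 37.0561 psu.
Increase required: 37.0561 − 35.46 = 1.5961 psu.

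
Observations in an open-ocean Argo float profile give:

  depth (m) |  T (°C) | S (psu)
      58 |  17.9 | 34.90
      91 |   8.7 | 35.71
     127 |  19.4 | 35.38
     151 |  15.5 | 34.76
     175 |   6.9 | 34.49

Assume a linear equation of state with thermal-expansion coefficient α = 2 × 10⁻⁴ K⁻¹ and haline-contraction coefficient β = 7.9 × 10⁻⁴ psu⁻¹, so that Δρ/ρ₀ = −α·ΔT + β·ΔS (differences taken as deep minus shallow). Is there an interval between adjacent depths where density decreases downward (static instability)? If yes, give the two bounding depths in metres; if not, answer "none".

Evaluate Δρ/ρ₀ = −αΔT + βΔS across each adjacent pair:
  58–91 m: −αΔT+βΔS = −(2 × 10⁻⁴)(-9.2)+(7.9 × 10⁻⁴)(+0.81) = 2.5 × 10⁻³ → stable
  91–127 m: −αΔT+βΔS = −(2 × 10⁻⁴)(+10.7)+(7.9 × 10⁻⁴)(-0.33) = -2.4 × 10⁻³ → UNSTABLE
  127–151 m: −αΔT+βΔS = −(2 × 10⁻⁴)(-3.9)+(7.9 × 10⁻⁴)(-0.62) = 2.9 × 10⁻⁴ → stable
  151–175 m: −αΔT+βΔS = −(2 × 10⁻⁴)(-8.6)+(7.9 × 10⁻⁴)(-0.27) = 1.5 × 10⁻³ → stable
The 91–127 m interval has Δρ < 0: lighter water underlies denser water.

91–127 m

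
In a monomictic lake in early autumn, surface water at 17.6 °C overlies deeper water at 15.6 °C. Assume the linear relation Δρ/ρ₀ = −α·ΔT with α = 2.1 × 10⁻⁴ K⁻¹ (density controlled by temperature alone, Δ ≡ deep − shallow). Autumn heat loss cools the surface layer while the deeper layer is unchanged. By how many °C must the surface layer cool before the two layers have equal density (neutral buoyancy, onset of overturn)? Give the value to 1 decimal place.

With temperature the only control, equal density requires T_surf′ = T_deep.
T_surf′ = 15.6 °C.
Cooling required: 17.6 − 15.6 = 2.0 °C.

2.0 °C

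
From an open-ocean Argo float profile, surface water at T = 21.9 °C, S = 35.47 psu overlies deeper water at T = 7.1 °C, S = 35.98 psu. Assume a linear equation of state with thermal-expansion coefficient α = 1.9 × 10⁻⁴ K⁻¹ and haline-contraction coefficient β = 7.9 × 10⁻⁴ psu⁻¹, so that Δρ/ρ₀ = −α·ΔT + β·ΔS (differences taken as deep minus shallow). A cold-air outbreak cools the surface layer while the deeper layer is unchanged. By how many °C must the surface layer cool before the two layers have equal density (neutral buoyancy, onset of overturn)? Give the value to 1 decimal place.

Neutral buoyancy requires Δρ = 0, i.e. −α(T_deep − T_surf′) + β(S_deep − S_surf) = 0.
T_surf′ = T_deep − (β/α)·ΔS = 7.1 − (7.9 × 10⁻⁴/1.9 × 10⁻⁴)·(+0.51) = 4.979 °C.
Cooling required: 21.9 − (4.979) = 16.921 °C.

16.9 °C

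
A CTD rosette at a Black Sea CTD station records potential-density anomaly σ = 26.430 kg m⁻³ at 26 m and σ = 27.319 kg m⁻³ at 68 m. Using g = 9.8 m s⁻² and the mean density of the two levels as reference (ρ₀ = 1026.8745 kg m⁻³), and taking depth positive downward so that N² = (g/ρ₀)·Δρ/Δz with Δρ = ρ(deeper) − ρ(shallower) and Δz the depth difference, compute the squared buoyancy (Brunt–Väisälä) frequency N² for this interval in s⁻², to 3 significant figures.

Δρ = 1027.319 − 1026.430 = 0.889 kg m⁻³ over Δz = 68 − 26 = 42 m.
N² = (9.8/1026.8745) × (0.889/42) = 2.0200 × 10⁻⁴ s⁻² ≈ 2.02 × 10⁻⁴ s⁻².
Since Δρ > 0 the layer is stably stratified.

2.02 × 10⁻⁴ s⁻²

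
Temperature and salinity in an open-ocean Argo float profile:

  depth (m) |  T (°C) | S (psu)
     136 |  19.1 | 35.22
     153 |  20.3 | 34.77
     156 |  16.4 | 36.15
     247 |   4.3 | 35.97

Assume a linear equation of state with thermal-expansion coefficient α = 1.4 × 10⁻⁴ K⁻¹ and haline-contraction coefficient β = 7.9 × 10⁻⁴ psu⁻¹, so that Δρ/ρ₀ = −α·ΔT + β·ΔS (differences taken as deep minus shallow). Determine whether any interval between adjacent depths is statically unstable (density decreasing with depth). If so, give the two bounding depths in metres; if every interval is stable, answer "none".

Evaluate Δρ/ρ₀ = −αΔT + βΔS across each adjacent pair:
  136–153 m: −αΔT+βΔS = −(1.4 × 10⁻⁴)(+1.2)+(7.9 × 10⁻⁴)(-0.45) = -5.2 × 10⁻⁴ → UNSTABLE
  153–156 m: −αΔT+βΔS = −(1.4 × 10⁻⁴)(-3.9)+(7.9 × 10⁻⁴)(+1.38) = 1.6 × 10⁻³ → stable
  156–247 m: −αΔT+βΔS = −(1.4 × 10⁻⁴)(-12.1)+(7.9 × 10⁻⁴)(-0.18) = 1.6 × 10⁻³ → stable
The 136–153 m interval has Δρ < 0: lighter water underlies denser water.

136–153 m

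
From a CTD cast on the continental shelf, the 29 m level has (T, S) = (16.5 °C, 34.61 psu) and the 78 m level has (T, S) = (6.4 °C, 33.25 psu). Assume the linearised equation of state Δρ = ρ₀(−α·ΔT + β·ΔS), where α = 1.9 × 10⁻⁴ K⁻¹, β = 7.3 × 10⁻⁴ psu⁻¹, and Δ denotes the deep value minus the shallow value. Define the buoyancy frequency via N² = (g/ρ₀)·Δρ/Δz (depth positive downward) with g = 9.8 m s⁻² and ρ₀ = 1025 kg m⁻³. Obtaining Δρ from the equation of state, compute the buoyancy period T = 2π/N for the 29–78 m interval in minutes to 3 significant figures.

7.69 min

ΔT = -10.1 K, ΔS = -1.36 psu (deep − shallow).
Δρ/ρ₀ = −αΔT + βΔS = 1.919 × 10⁻³ − 9.928 × 10⁻⁴ = 9.262 × 10⁻⁴, so Δρ ≈ 0.9494 kg m⁻³.
N² = (g/ρ₀)·Δρ/Δz = g·(Δρ/ρ₀)/Δz = 9.8 × 9.262 × 10⁻⁴ / 49 = 1.8524 × 10⁻⁴ s⁻².
N = √(1.8524 × 10⁻⁴) = 0.013610 rad s⁻¹ → T = 2π/N = 461.66 s = 7.6943 min ≈ 7.69 min.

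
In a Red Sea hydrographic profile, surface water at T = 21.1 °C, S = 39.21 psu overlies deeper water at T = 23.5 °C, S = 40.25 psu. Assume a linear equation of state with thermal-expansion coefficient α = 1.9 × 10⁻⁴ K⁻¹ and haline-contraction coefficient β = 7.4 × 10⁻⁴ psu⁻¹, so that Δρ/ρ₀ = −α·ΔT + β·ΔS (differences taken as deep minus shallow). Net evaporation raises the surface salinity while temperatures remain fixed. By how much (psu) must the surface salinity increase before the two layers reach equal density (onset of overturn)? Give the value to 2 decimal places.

0.42 psu

Neutral buoyancy requires −α(T_deep − T_surf) + β(S_deep − S_surf′) = 0.
S_surf′ = S_deep − (α/β)·ΔT = 40.25 − (1.9 × 10⁻⁴/7.4 × 10⁻⁴)·(+2.4) = 39.6338 psu.
Increase required: 39.6338 − 39.21 = 0.4238 psu.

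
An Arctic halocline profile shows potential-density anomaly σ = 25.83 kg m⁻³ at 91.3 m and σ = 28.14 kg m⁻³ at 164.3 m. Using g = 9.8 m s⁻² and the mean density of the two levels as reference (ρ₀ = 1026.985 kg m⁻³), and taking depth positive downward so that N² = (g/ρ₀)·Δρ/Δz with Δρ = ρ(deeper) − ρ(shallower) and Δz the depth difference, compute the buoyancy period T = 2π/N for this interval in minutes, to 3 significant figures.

Δρ = 1028.14 − 1025.83 = 2.31 kg m⁻³ over Δz = 164.3 − 91.3 = 73 m.
N² = (9.8/1026.985) × (2.31/73) = 3.0196 × 10⁻⁴ s⁻².
N = √(3.0196 × 10⁻⁴) = 0.017377 rad s⁻¹, so T = 2π/N = 361.58 s = 6.0263 min ≈ 6.03 min.

6.03 min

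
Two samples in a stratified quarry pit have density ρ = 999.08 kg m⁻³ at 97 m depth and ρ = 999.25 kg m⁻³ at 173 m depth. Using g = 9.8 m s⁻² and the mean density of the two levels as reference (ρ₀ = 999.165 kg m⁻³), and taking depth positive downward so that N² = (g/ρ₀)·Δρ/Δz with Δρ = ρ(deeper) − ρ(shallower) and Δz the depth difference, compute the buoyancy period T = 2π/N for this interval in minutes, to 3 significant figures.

22.4 min

Δρ = 999.25 − 999.08 = 0.17 kg m⁻³ over Δz = 173 − 97 = 76 m.
N² = (9.8/999.165) × (0.17/76) = 2.1939 × 10⁻⁵ s⁻².
N = √(2.1939 × 10⁻⁵) = 4.6839 × 10⁻³ rad s⁻¹, so T = 2π/N = 1.3414 × 10³ s = 22.357 min ≈ 22.4 min.
A positive N² confirms static stability across the interval.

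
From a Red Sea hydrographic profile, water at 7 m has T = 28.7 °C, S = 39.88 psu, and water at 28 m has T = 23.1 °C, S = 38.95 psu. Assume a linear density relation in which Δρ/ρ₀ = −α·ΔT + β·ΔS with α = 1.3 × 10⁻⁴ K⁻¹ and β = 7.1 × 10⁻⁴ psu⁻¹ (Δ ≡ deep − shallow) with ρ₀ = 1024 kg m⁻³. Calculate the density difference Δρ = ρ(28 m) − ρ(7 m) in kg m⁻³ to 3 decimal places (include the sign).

+0.069 kg m⁻³

ΔT = -5.6 K, ΔS = -0.93 psu (deep − shallow).
Δρ/ρ₀ = −(1.3 × 10⁻⁴)(-5.6) + (7.1 × 10⁻⁴)(-0.93) = 6.77 × 10⁻⁵.
Δρ = 1024 × (6.77 × 10⁻⁵) = +0.069 kg m⁻³.
Positive Δρ: denser below, stable.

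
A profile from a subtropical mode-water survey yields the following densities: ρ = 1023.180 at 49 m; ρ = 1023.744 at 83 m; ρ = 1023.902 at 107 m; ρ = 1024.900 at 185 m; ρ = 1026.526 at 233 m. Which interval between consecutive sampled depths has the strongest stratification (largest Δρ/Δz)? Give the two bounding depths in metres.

Compute the density gradient over each adjacent pair:
  49–83 m: Δρ/Δz = 0.564/34 = 0.017 kg m⁻⁴
  83–107 m: Δρ/Δz = 0.158/24 = 6.6 × 10⁻³ kg m⁻⁴
  107–185 m: Δρ/Δz = 0.998/78 = 0.013 kg m⁻⁴
  185–233 m: Δρ/Δz = 1.626/48 = 0.034 kg m⁻⁴
The largest gradient is in the 185–233 m interval — the pycnocline.

185–233 m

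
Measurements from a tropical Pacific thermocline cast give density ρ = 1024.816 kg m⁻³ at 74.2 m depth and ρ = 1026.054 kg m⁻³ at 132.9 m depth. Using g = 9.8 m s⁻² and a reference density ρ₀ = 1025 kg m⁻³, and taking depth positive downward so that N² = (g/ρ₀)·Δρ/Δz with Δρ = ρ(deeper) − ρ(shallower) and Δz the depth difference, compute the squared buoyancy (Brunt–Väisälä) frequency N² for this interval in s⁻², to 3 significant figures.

2.02 × 10⁻⁴ s⁻²

Δρ = 1026.054 − 1024.816 = 1.238 kg m⁻³ over Δz = 132.9 − 74.2 = 58.7 m.
N² = (9.8/1025) × (1.238/58.7) = 2.0164 × 10⁻⁴ s⁻² ≈ 2.02 × 10⁻⁴ s⁻².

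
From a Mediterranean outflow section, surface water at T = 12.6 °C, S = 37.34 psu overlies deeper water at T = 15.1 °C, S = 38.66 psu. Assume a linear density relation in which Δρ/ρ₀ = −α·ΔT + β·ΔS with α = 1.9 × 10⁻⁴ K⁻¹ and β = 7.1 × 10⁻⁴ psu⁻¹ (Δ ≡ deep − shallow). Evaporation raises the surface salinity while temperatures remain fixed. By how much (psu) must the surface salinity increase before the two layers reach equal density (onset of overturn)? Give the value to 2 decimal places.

Neutral buoyancy requires −α(T_deep − T_surf) + β(S_deep − S_surf′) = 0.
S_surf′ = S_deep − (α/β)·ΔT = 38.66 − (1.9 × 10⁻⁴/7.1 × 10⁻⁴)·(+2.5) = 37.9910 psu.
Increase required: 37.9910 − 37.34 = 0.6510 psu.

0.65 psu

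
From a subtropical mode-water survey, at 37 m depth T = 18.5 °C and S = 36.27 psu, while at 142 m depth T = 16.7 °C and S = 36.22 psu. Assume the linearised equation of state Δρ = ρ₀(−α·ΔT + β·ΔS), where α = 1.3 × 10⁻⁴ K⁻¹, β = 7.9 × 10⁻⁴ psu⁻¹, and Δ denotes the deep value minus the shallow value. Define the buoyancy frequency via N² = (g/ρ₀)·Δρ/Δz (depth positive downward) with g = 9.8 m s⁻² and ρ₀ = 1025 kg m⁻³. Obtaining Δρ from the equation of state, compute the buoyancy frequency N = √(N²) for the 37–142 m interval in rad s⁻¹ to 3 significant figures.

4.26 × 10⁻³ rad s⁻¹

ΔT = -1.8 K, ΔS = -0.05 psu (deep − shallow).
Δρ/ρ₀ = −αΔT + βΔS = 2.34 × 10⁻⁴ − 3.95 × 10⁻⁵ = 1.945 × 10⁻⁴, so Δρ ≈ 0.1994 kg m⁻³.
N² = (g/ρ₀)·Δρ/Δz = g·(Δρ/ρ₀)/Δz = 9.8 × 1.945 × 10⁻⁴ / 105 = 1.8153 × 10⁻⁵ s⁻².
N = √(1.8153 × 10⁻⁵) = 4.2606 × 10⁻³ rad s⁻¹ ≈ 4.26 × 10⁻³ rad s⁻¹.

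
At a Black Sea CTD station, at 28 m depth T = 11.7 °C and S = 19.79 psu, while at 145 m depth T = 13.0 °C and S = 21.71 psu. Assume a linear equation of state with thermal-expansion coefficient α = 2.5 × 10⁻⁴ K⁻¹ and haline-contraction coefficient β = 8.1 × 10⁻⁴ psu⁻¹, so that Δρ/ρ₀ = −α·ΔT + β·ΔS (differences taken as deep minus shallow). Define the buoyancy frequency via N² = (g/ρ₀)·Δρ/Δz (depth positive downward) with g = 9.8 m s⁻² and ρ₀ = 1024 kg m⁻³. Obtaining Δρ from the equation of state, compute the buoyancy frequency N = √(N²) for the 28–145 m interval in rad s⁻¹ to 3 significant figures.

0.0102 rad s⁻¹

ΔT = +1.3 K, ΔS = +1.92 psu (deep − shallow).
Δρ/ρ₀ = −αΔT + βΔS = -3.25 × 10⁻⁴ + 1.5552 × 10⁻³ = 1.2302 × 10⁻³, so Δρ ≈ 1.260 kg m⁻³.
N² = (g/ρ₀)·Δρ/Δz = g·(Δρ/ρ₀)/Δz = 9.8 × 1.2302 × 10⁻³ / 117 = 1.0304 × 10⁻⁴ s⁻².
N = √(1.0304 × 10⁻⁴) = 0.010151 rad s⁻¹ ≈ 0.0102 rad s⁻¹.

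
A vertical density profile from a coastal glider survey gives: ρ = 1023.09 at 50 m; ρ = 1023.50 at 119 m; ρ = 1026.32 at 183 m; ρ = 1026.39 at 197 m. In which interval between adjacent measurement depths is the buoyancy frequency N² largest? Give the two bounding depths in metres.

119–183 m

Compute the density gradient over each adjacent pair:
  50–119 m: Δρ/Δz = 0.41/69 = 5.9 × 10⁻³ kg m⁻⁴
  119–183 m: Δρ/Δz = 2.82/64 = 0.044 kg m⁻⁴
  183–197 m: Δρ/Δz = 0.07/14 = 5.0 × 10⁻³ kg m⁻⁴
The largest gradient is in the 119–183 m interval — the pycnocline.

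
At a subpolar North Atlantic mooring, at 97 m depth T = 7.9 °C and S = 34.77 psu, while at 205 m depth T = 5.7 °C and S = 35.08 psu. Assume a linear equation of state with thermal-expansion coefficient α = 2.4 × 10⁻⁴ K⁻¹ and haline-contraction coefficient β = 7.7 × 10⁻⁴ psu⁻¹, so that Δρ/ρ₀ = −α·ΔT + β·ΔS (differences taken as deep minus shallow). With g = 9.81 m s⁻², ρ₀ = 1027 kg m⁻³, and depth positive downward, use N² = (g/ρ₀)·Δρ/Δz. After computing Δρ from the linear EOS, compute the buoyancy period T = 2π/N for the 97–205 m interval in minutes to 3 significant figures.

12.5 min

ΔT = -2.2 K, ΔS = +0.31 psu (deep − shallow).
Δρ/ρ₀ = −αΔT + βΔS = 5.28 × 10⁻⁴ + 2.387 × 10⁻⁴ = 7.667 × 10⁻⁴, so Δρ ≈ 0.7874 kg m⁻³.
N² = (g/ρ₀)·Δρ/Δz = g·(Δρ/ρ₀)/Δz = 9.81 × 7.667 × 10⁻⁴ / 108 = 6.9642 × 10⁻⁵ s⁻².
N = √(6.9642 × 10⁻⁵) = 8.3452 × 10⁻³ rad s⁻¹ → T = 2π/N = 752.91 s = 12.548 min ≈ 12.5 min.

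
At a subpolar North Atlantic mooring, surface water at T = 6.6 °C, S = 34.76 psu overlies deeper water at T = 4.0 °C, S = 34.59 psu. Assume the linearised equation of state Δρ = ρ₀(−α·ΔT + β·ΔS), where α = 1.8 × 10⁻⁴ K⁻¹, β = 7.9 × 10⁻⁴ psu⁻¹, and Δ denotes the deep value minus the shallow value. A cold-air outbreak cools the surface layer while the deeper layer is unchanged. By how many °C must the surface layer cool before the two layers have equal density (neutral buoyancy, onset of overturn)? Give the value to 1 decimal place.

1.9 °C

Neutral buoyancy requires Δρ = 0, i.e. −α(T_deep − T_surf′) + β(S_deep − S_surf) = 0.
T_surf′ = T_deep − (β/α)·ΔS = 4.0 − (7.9 × 10⁻⁴/1.8 × 10⁻⁴)·(-0.17) = 4.746 °C.
Cooling required: 6.6 − (4.746) = 1.854 °C.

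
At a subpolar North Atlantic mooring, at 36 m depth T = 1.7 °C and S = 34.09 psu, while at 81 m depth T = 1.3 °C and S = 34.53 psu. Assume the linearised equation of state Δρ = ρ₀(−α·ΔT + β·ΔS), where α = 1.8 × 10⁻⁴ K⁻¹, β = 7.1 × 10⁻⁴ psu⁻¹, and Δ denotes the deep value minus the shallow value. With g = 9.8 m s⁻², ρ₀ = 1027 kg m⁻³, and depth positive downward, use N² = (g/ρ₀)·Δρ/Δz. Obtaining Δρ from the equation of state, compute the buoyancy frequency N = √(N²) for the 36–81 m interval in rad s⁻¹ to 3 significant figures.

ΔT = -0.4 K, ΔS = +0.44 psu (deep − shallow).
Δρ/ρ₀ = −αΔT + βΔS = 7.20 × 10⁻⁵ + 3.124 × 10⁻⁴ = 3.844 × 10⁻⁴, so Δρ ≈ 0.3948 kg m⁻³.
N² = (g/ρ₀)·Δρ/Δz = g·(Δρ/ρ₀)/Δz = 9.8 × 3.844 × 10⁻⁴ / 45 = 8.3714 × 10⁻⁵ s⁻².
N = √(8.3714 × 10⁻⁵) = 9.1495 × 10⁻³ rad s⁻¹ ≈ 9.15 × 10⁻³ rad s⁻¹.

9.15 × 10⁻³ rad s⁻¹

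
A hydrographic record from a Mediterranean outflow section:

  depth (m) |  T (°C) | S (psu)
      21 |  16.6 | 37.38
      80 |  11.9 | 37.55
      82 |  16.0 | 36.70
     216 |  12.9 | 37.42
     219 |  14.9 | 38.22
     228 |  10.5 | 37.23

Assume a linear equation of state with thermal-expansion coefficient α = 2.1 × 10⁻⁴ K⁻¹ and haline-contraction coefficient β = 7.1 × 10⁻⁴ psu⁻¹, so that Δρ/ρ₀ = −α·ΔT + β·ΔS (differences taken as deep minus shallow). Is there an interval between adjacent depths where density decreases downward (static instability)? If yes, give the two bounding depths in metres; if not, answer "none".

Evaluate Δρ/ρ₀ = −αΔT + βΔS across each adjacent pair:
  21–80 m: −αΔT+βΔS = −(2.1 × 10⁻⁴)(-4.7)+(7.1 × 10⁻⁴)(+0.17) = 1.1 × 10⁻³ → stable
  80–82 m: −αΔT+βΔS = −(2.1 × 10⁻⁴)(+4.1)+(7.1 × 10⁻⁴)(-0.85) = -1.5 × 10⁻³ → UNSTABLE
  82–216 m: −αΔT+βΔS = −(2.1 × 10⁻⁴)(-3.1)+(7.1 × 10⁻⁴)(+0.72) = 1.2 × 10⁻³ → stable
  216–219 m: −αΔT+βΔS = −(2.1 × 10⁻⁴)(+2.0)+(7.1 × 10⁻⁴)(+0.80) = 1.5 × 10⁻⁴ → stable
  219–228 m: −αΔT+βΔS = −(2.1 × 10⁻⁴)(-4.4)+(7.1 × 10⁻⁴)(-0.99) = 2.2 × 10⁻⁴ → stable
The 80–82 m interval has Δρ < 0: lighter water underlies denser water.

80–82 m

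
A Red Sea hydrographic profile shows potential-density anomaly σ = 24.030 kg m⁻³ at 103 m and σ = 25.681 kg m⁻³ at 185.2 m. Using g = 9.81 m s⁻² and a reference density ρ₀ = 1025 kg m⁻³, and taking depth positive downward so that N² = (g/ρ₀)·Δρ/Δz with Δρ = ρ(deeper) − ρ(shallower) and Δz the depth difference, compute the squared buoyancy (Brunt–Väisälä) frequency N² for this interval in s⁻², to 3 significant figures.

1.92 × 10⁻⁴ s⁻²

Δρ = 1025.681 − 1024.030 = 1.651 kg m⁻³ over Δz = 185.2 − 103 = 82.2 m.
N² = (9.81/1025) × (1.651/82.2) = 1.9223 × 10⁻⁴ s⁻² ≈ 1.92 × 10⁻⁴ s⁻².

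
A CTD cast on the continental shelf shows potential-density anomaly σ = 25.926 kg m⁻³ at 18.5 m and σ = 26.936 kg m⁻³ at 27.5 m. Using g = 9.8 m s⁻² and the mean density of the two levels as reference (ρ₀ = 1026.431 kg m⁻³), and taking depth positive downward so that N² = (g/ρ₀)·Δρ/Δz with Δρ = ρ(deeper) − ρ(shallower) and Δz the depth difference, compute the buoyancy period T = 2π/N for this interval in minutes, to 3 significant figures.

Δρ = 1026.936 − 1025.926 = 1.010 kg m⁻³ over Δz = 27.5 − 18.5 = 9 m.
N² = (9.8/1026.431) × (1.010/9) = 1.0715 × 10⁻³ s⁻².
N = √(1.0715 × 10⁻³) = 0.032734 rad s⁻¹, so T = 2π/N = 191.95 s = 3.1992 min ≈ 3.20 min.
N² > 0, so the interval is statically stable.

3.20 min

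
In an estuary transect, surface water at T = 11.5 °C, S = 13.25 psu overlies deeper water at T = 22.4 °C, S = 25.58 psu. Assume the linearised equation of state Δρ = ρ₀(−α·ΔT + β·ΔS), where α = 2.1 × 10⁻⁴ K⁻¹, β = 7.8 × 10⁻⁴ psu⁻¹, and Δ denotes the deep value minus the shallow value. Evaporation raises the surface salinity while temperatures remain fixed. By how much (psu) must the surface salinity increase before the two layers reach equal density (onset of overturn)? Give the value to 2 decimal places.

9.40 psu

Neutral buoyancy requires −α(T_deep − T_surf) + β(S_deep − S_surf′) = 0.
S_surf′ = S_deep − (α/β)·ΔT = 25.58 − (2.1 × 10⁻⁴/7.8 × 10⁻⁴)·(+10.9) = 22.6454 psu.
Increase required: 22.6454 − 13.25 = 9.3954 psu.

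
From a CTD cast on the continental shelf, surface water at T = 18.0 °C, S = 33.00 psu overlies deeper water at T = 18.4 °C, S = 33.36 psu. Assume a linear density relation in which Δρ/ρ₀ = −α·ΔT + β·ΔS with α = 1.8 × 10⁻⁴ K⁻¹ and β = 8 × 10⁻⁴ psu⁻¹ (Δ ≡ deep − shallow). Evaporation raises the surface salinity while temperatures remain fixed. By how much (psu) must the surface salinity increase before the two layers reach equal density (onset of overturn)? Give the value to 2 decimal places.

Neutral buoyancy requires −α(T_deep − T_surf) + β(S_deep − S_surf′) = 0.
S_surf′ = S_deep − (α/β)·ΔT = 33.36 − (1.8 × 10⁻⁴/8 × 10⁻⁴)·(+0.4) = 33.2700 psu.
Increase required: 33.2700 − 33.00 = 0.2700 psu.

0.27 psu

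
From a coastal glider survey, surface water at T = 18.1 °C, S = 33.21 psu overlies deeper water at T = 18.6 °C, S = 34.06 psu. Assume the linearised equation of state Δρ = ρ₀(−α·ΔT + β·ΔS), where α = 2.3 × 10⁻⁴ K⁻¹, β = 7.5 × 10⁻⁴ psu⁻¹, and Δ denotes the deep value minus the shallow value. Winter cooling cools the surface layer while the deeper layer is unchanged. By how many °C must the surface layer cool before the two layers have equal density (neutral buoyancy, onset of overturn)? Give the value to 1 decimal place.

2.3 °C

Neutral buoyancy requires Δρ = 0, i.e. −α(T_deep − T_surf′) + β(S_deep − S_surf) = 0.
T_surf′ = T_deep − (β/α)·ΔS = 18.6 − (7.5 × 10⁻⁴/2.3 × 10⁻⁴)·(+0.85) = 15.828 °C.
Cooling required: 18.1 − (15.828) = 2.272 °C.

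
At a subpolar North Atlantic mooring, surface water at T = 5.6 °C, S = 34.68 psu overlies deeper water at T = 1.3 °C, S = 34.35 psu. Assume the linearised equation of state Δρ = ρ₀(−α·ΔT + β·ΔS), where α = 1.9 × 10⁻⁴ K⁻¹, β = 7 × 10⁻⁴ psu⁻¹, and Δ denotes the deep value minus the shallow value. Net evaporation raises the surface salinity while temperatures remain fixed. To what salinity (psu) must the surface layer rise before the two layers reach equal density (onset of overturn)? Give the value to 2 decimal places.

Neutral buoyancy requires −α(T_deep − T_surf) + β(S_deep − S_surf′) = 0.
S_surf′ = S_deep − (α/β)·ΔT = 34.35 − (1.9 × 10⁻⁴/7 × 10⁻⁴)·(-4.3) = 35.5171 psu.
Increase required: 35.5171 − 34.68 = 0.8371 psu.

35.52 psu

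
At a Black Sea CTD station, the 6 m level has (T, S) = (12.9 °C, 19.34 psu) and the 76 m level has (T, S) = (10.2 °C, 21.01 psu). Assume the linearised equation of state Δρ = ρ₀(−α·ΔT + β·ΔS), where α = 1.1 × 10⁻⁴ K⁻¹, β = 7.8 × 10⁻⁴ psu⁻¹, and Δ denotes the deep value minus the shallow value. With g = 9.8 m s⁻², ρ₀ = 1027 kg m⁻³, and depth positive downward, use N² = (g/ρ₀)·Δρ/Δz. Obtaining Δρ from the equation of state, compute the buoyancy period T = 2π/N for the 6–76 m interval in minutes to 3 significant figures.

7.00 min

ΔT = -2.7 K, ΔS = +1.67 psu (deep − shallow).
Δρ/ρ₀ = −αΔT + βΔS = 2.97 × 10⁻⁴ + 1.3026 × 10⁻³ = 1.5996 × 10⁻³, so Δρ ≈ 1.643 kg m⁻³.
N² = (g/ρ₀)·Δρ/Δz = g·(Δρ/ρ₀)/Δz = 9.8 × 1.5996 × 10⁻³ / 70 = 2.2394 × 10⁻⁴ s⁻².
N = √(2.2394 × 10⁻⁴) = 0.014965 rad s⁻¹ → T = 2π/N = 419.86 s = 6.9977 min ≈ 7.00 min.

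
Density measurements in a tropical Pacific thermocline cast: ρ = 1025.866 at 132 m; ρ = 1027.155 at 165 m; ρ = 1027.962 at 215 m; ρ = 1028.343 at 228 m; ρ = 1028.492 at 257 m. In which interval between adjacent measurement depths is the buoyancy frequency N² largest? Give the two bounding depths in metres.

132–165 m

Compute the density gradient over each adjacent pair:
  132–165 m: Δρ/Δz = 1.289/33 = 0.039 kg m⁻⁴
  165–215 m: Δρ/Δz = 0.807/50 = 0.016 kg m⁻⁴
  215–228 m: Δρ/Δz = 0.381/13 = 0.029 kg m⁻⁴
  228–257 m: Δρ/Δz = 0.149/29 = 5.1 × 10⁻³ kg m⁻⁴
The largest gradient is in the 132–165 m interval — the pycnocline.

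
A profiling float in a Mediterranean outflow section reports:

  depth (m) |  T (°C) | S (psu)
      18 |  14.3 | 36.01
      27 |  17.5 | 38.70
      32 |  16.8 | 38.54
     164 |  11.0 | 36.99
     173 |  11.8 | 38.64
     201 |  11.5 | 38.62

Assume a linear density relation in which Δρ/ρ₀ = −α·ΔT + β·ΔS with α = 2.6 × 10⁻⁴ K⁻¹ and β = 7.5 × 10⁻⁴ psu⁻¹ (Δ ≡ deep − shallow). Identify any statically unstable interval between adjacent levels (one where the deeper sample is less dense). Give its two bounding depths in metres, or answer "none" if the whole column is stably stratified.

Evaluate Δρ/ρ₀ = −αΔT + βΔS across each adjacent pair:
  18–27 m: −αΔT+βΔS = −(2.6 × 10⁻⁴)(+3.2)+(7.5 × 10⁻⁴)(+2.69) = 1.2 × 10⁻³ → stable
  27–32 m: −αΔT+βΔS = −(2.6 × 10⁻⁴)(-0.7)+(7.5 × 10⁻⁴)(-0.16) = 6.2 × 10⁻⁵ → stable
  32–164 m: −αΔT+βΔS = −(2.6 × 10⁻⁴)(-5.8)+(7.5 × 10⁻⁴)(-1.55) = 3.5 × 10⁻⁴ → stable
  164–173 m: −αΔT+βΔS = −(2.6 × 10⁻⁴)(+0.8)+(7.5 × 10⁻⁴)(+1.65) = 1.0 × 10⁻³ → stable
  173–201 m: −αΔT+βΔS = −(2.6 × 10⁻⁴)(-0.3)+(7.5 × 10⁻⁴)(-0.02) = 6.3 × 10⁻⁵ → stable
Every interval has Δρ > 0: the column is stably stratified throughout.

none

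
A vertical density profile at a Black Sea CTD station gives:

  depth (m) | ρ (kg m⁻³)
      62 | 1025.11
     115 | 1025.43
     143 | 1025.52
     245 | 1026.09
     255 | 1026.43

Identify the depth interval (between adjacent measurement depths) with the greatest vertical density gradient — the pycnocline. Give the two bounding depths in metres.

245–255 m

Compute the density gradient over each adjacent pair:
  62–115 m: Δρ/Δz = 0.32/53 = 6.0 × 10⁻³ kg m⁻⁴
  115–143 m: Δρ/Δz = 0.09/28 = 3.2 × 10⁻³ kg m⁻⁴
  143–245 m: Δρ/Δz = 0.57/102 = 5.6 × 10⁻³ kg m⁻⁴
  245–255 m: Δρ/Δz = 0.34/10 = 0.034 kg m⁻⁴
The largest gradient is in the 245–255 m interval — the pycnocline.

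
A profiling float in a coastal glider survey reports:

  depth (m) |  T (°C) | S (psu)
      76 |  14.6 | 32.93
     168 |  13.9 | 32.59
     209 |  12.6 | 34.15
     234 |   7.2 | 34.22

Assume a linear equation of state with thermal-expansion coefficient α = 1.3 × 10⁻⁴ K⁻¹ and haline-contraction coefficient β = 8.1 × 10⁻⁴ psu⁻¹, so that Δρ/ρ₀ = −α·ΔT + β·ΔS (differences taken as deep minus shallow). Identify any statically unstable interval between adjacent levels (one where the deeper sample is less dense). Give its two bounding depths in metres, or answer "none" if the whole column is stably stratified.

76–168 m

Evaluate Δρ/ρ₀ = −αΔT + βΔS across each adjacent pair:
  76–168 m: −αΔT+βΔS = −(1.3 × 10⁻⁴)(-0.7)+(8.1 × 10⁻⁴)(-0.34) = -1.8 × 10⁻⁴ → UNSTABLE
  168–209 m: −αΔT+βΔS = −(1.3 × 10⁻⁴)(-1.3)+(8.1 × 10⁻⁴)(+1.56) = 1.4 × 10⁻³ → stable
  209–234 m: −αΔT+βΔS = −(1.3 × 10⁻⁴)(-5.4)+(8.1 × 10⁻⁴)(+0.07) = 7.6 × 10⁻⁴ → stable
The 76–168 m interval has Δρ < 0: lighter water underlies denser water.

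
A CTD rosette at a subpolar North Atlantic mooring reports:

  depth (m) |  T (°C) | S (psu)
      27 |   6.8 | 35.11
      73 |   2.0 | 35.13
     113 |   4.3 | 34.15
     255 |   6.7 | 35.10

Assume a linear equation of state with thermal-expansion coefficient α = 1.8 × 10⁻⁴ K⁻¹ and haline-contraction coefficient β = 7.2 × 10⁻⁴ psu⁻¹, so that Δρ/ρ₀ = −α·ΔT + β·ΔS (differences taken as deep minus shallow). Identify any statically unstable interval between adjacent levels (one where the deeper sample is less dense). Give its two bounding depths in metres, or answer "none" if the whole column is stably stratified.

73–113 m

Evaluate Δρ/ρ₀ = −αΔT + βΔS across each adjacent pair:
  27–73 m: −αΔT+βΔS = −(1.8 × 10⁻⁴)(-4.8)+(7.2 × 10⁻⁴)(+0.02) = 8.8 × 10⁻⁴ → stable
  73–113 m: −αΔT+βΔS = −(1.8 × 10⁻⁴)(+2.3)+(7.2 × 10⁻⁴)(-0.98) = -1.1 × 10⁻³ → UNSTABLE
  113–255 m: −αΔT+βΔS = −(1.8 × 10⁻⁴)(+2.4)+(7.2 × 10⁻⁴)(+0.95) = 2.5 × 10⁻⁴ → stable
The 73–113 m interval has Δρ < 0: lighter water underlies denser water.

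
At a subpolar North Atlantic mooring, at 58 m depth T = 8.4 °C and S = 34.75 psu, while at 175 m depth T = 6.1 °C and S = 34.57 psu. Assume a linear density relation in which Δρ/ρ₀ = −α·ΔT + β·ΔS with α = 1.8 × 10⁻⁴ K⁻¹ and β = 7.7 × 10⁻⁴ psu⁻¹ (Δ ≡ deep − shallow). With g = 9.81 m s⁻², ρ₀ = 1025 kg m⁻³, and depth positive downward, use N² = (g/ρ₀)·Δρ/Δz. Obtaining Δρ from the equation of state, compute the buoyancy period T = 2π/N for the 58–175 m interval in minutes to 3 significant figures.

ΔT = -2.3 K, ΔS = -0.18 psu (deep − shallow).
Δρ/ρ₀ = −αΔT + βΔS = 4.14 × 10⁻⁴ − 1.386 × 10⁻⁴ = 2.754 × 10⁻⁴, so Δρ ≈ 0.2823 kg m⁻³.
N² = (g/ρ₀)·Δρ/Δz = g·(Δρ/ρ₀)/Δz = 9.81 × 2.754 × 10⁻⁴ / 117 = 2.3091 × 10⁻⁵ s⁻².
N = √(2.3091 × 10⁻⁵) = 4.8053 × 10⁻³ rad s⁻¹ → T = 2π/N = 1.3076 × 10³ s = 21.793 min ≈ 21.8 min.

21.8 min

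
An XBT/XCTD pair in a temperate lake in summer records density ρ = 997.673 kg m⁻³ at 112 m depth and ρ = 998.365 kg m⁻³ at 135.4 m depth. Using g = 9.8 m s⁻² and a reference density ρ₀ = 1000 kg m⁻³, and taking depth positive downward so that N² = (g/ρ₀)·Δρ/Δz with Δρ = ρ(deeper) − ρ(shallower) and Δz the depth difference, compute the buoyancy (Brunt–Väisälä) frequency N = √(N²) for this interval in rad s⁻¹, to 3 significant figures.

0.0170 rad s⁻¹

Δρ = 998.365 − 997.673 = 0.692 kg m⁻³ over Δz = 135.4 − 112 = 23.4 m.
N² = (9.8/1000) × (0.692/23.4) = 2.8981 × 10⁻⁴ s⁻².
N = √(2.8981 × 10⁻⁴) = 0.017024 rad s⁻¹ ≈ 0.0170 rad s⁻¹.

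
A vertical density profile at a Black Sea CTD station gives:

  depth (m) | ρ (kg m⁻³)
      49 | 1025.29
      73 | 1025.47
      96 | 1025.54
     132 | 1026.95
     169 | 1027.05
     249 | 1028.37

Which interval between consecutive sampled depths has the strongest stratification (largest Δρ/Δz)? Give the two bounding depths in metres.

96–132 m

Compute the density gradient over each adjacent pair:
  49–73 m: Δρ/Δz = 0.18/24 = 7.5 × 10⁻³ kg m⁻⁴
  73–96 m: Δρ/Δz = 0.07/23 = 3.0 × 10⁻³ kg m⁻⁴
  96–132 m: Δρ/Δz = 1.41/36 = 0.039 kg m⁻⁴
  132–169 m: Δρ/Δz = 0.10/37 = 2.7 × 10⁻³ kg m⁻⁴
  169–249 m: Δρ/Δz = 1.32/80 = 0.017 kg m⁻⁴
The largest gradient is in the 96–132 m interval — the pycnocline.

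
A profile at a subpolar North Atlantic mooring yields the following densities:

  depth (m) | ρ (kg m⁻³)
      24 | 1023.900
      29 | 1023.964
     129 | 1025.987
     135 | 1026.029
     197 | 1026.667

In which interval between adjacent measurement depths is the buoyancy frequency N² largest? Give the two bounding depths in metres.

29–129 m

Compute the density gradient over each adjacent pair:
  24–29 m: Δρ/Δz = 0.064/5 = 0.013 kg m⁻⁴
  29–129 m: Δρ/Δz = 2.023/100 = 0.020 kg m⁻⁴
  129–135 m: Δρ/Δz = 0.042/6 = 7.0 × 10⁻³ kg m⁻⁴
  135–197 m: Δρ/Δz = 0.638/62 = 0.010 kg m⁻⁴
The largest gradient is in the 29–129 m interval — the pycnocline.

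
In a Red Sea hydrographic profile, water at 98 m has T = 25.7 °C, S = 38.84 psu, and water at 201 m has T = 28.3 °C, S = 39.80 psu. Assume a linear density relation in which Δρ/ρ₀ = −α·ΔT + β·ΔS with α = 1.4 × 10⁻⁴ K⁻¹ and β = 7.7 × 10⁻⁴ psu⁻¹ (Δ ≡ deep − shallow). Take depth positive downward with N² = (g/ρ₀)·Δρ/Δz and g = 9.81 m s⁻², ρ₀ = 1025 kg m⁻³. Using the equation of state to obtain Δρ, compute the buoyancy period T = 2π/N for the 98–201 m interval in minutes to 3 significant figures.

17.5 min

ΔT = +2.6 K, ΔS = +0.96 psu (deep − shallow).
Δρ/ρ₀ = −αΔT + βΔS = -3.64 × 10⁻⁴ + 7.392 × 10⁻⁴ = 3.752 × 10⁻⁴, so Δρ ≈ 0.3846 kg m⁻³.
N² = (g/ρ₀)·Δρ/Δz = g·(Δρ/ρ₀)/Δz = 9.81 × 3.752 × 10⁻⁴ / 103 = 3.5735 × 10⁻⁵ s⁻².
N = √(3.5735 × 10⁻⁵) = 5.9779 × 10⁻³ rad s⁻¹ → T = 2π/N = 1.0511 × 10³ s = 17.518 min ≈ 17.5 min.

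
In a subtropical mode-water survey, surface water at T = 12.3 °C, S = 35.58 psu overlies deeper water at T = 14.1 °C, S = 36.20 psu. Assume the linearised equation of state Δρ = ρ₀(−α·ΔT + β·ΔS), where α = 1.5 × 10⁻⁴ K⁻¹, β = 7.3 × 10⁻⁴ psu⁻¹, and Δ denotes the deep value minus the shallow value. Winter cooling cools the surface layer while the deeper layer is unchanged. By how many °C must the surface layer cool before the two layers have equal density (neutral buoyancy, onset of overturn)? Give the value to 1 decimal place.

Neutral buoyancy requires Δρ = 0, i.e. −α(T_deep − T_surf′) + β(S_deep − S_surf) = 0.
T_surf′ = T_deep − (β/α)·ΔS = 14.1 − (7.3 × 10⁻⁴/1.5 × 10⁻⁴)·(+0.62) = 11.083 °C.
Cooling required: 12.3 − (11.083) = 1.217 °C.

1.2 °C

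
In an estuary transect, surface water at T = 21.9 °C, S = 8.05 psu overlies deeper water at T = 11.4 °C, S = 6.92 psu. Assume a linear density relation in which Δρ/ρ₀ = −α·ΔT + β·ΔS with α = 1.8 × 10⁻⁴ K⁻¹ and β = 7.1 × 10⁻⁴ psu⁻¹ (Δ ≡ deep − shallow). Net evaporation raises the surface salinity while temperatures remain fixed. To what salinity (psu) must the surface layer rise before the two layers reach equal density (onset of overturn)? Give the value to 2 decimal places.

Neutral buoyancy requires −α(T_deep − T_surf) + β(S_deep − S_surf′) = 0.
S_surf′ = S_deep − (α/β)·ΔT = 6.92 − (1.8 × 10⁻⁴/7.1 × 10⁻⁴)·(-10.5) = 9.5820 psu.
Increase required: 9.5820 − 8.05 = 1.5320 psu.

9.58 psu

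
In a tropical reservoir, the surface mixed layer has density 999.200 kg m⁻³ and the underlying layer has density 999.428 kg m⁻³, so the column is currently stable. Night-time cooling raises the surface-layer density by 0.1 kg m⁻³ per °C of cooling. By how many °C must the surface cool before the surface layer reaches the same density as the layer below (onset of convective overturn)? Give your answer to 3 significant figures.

Density deficit of the surface layer: 999.428 − 999.200 = 0.228 kg m⁻³.
Required change = 0.228 / 0.1 = 2.28 °C.

2.28 °C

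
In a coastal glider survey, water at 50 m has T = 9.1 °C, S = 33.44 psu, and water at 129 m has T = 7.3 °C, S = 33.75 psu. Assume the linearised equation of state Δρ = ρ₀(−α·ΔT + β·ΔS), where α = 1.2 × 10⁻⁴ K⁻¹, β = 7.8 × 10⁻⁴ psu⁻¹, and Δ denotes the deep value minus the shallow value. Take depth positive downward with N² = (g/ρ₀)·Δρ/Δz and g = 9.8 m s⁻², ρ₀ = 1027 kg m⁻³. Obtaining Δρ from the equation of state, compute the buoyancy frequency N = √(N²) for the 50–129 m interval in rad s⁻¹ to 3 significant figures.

ΔT = -1.8 K, ΔS = +0.31 psu (deep − shallow).
Δρ/ρ₀ = −αΔT + βΔS = 2.16 × 10⁻⁴ + 2.418 × 10⁻⁴ = 4.578 × 10⁻⁴, so Δρ ≈ 0.4702 kg m⁻³.
N² = (g/ρ₀)·Δρ/Δz = g·(Δρ/ρ₀)/Δz = 9.8 × 4.578 × 10⁻⁴ / 79 = 5.6790 × 10⁻⁵ s⁻².
N = √(5.6790 × 10⁻⁵) = 7.5359 × 10⁻³ rad s⁻¹ ≈ 7.54 × 10⁻³ rad s⁻¹.

7.54 × 10⁻³ rad s⁻¹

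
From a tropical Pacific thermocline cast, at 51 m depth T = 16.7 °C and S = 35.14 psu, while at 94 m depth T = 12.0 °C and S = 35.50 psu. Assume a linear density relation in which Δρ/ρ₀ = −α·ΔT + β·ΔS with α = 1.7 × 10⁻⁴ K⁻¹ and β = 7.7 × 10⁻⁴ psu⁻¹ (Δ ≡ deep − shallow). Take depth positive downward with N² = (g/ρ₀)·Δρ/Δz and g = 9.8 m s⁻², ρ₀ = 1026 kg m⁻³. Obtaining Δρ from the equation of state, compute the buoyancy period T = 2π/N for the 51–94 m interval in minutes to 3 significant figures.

6.69 min

ΔT = -4.7 K, ΔS = +0.36 psu (deep − shallow).
Δρ/ρ₀ = −αΔT + βΔS = 7.99 × 10⁻⁴ + 2.772 × 10⁻⁴ = 1.0762 × 10⁻³, so Δρ ≈ 1.104 kg m⁻³.
N² = (g/ρ₀)·Δρ/Δz = g·(Δρ/ρ₀)/Δz = 9.8 × 1.0762 × 10⁻³ / 43 = 2.4527 × 10⁻⁴ s⁻².
N = √(2.4527 × 10⁻⁴) = 0.015661 rad s⁻¹ → T = 2π/N = 401.20 s = 6.6867 min ≈ 6.69 min.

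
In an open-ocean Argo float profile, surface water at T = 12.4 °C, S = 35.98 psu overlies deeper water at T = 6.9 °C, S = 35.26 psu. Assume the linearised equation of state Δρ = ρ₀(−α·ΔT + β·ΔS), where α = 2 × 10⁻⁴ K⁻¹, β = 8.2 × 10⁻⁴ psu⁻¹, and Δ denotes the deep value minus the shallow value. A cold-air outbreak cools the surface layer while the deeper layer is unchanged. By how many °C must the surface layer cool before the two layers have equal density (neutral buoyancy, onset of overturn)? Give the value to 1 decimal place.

2.5 °C

Neutral buoyancy requires Δρ = 0, i.e. −α(T_deep − T_surf′) + β(S_deep − S_surf) = 0.
T_surf′ = T_deep − (β/α)·ΔS = 6.9 − (8.2 × 10⁻⁴/2 × 10⁻⁴)·(-0.72) = 9.852 °C.
Cooling required: 12.4 − (9.852) = 2.548 °C.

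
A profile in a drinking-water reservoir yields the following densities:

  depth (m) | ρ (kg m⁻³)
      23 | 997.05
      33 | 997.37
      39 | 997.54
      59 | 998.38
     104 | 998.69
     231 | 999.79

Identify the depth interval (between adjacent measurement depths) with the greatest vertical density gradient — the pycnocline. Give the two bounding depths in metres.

Compute the density gradient over each adjacent pair:
  23–33 m: Δρ/Δz = 0.32/10 = 0.032 kg m⁻⁴
  33–39 m: Δρ/Δz = 0.17/6 = 0.028 kg m⁻⁴
  39–59 m: Δρ/Δz = 0.84/20 = 0.042 kg m⁻⁴
  59–104 m: Δρ/Δz = 0.31/45 = 6.9 × 10⁻³ kg m⁻⁴
  104–231 m: Δρ/Δz = 1.10/127 = 8.7 × 10⁻³ kg m⁻⁴
The largest gradient is in the 39–59 m interval — the pycnocline.

39–59 m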